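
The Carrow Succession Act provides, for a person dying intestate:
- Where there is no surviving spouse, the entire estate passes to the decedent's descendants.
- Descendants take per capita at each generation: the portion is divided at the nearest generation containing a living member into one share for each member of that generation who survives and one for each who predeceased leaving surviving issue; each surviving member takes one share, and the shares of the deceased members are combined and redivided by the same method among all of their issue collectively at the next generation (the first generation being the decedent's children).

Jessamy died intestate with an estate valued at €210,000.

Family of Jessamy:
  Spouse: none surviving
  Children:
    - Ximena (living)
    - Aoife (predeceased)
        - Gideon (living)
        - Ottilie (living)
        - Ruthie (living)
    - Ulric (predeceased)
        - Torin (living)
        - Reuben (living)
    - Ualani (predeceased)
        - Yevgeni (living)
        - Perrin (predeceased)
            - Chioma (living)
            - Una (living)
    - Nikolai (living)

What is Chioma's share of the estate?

Chioma receives €9,000.

The entire €210,000 passes to the descendants.
That amount (€210,000) is divided at the children's generation into 5 shares of €42,000. Ximena and Nikolai each take €42,000. The 3 shares of the deceased (Aoife, Ulric, and Ualani) are combined into a pool of €126,000.
That pool (€126,000) is divided at the grandchildren's generation into 7 shares of €18,000. Gideon, Ottilie, Ruthie, Torin, Reuben, and Yevgeni each take €18,000. The remaining share for the deceased Perrin (€18,000) is carried to the next generation.
That pool (€18,000) is divided at the great-grandchildren's generation equally among Chioma and Una: €9,000 each.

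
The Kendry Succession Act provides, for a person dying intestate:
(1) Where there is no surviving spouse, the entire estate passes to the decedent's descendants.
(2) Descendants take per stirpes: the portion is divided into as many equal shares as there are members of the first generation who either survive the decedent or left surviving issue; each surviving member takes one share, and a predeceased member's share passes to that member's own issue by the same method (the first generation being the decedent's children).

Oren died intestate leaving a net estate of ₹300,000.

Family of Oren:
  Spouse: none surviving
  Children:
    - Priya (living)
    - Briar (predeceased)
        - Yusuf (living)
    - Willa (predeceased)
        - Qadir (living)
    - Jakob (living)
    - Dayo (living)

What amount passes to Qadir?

Qadir receives ₹60,000.

The entire ₹300,000 passes to the descendants.
That amount (₹300,000) is divided into 5 shares of ₹60,000: Priya, Jakob, and Dayo each take ₹60,000; Briar's ₹60,000 share passes to Briar's issue; Willa's ₹60,000 share passes to Willa's issue.
Briar's share (₹60,000) passes entirely to Yusuf.
Willa's share (₹60,000) passes entirely to Qadir.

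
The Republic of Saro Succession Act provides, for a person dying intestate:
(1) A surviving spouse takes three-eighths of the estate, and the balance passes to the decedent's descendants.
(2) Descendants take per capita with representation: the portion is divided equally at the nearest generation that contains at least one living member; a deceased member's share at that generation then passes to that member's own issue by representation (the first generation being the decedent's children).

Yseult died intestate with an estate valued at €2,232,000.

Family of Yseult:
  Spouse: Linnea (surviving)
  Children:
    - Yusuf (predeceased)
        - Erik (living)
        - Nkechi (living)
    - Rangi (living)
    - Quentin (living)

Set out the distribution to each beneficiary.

Linnea: €837,000; Erik: €232,500; Nkechi: €232,500; Rangi: €465,000; Quentin: €465,000

Linnea takes three-eighths of €2,232,000 = €837,000. The remaining €1,395,000 passes to the descendants.
The descendants' portion (€1,395,000) is divided into 3 shares of €465,000: Rangi and Quentin each take €465,000; Yusuf's €465,000 share passes to Yusuf's issue.
Yusuf's share (€465,000) is divided into 2 shares of €232,500: Erik and Nkechi each take €232,500.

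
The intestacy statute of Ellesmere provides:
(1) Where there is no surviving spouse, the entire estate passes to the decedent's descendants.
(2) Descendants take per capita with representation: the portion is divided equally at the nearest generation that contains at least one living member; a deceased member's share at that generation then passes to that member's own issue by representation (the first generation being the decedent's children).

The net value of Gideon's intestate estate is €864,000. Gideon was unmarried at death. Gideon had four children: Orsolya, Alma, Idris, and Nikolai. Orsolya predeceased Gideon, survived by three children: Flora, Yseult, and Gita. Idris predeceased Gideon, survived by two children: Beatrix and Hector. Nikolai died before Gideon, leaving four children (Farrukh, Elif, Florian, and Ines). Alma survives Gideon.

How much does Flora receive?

The entire €864,000 passes to the descendants.
That amount (€864,000) is divided into 4 shares of €216,000: Alma takes €216,000; Orsolya's €216,000 share passes to Orsolya's issue; Idris's €216,000 share passes to Idris's issue; Nikolai's €216,000 share passes to Nikolai's issue.
Orsolya's share (€216,000) is divided into 3 shares of €72,000: Flora, Yseult, and Gita each take €72,000.
Idris's share (€216,000) is divided into 2 shares of €108,000: Beatrix and Hector each take €108,000.
Nikolai's share (€216,000) is divided into 4 shares of €54,000: Farrukh, Elif, Florian, and Ines each take €54,000.

Flora receives €72,000.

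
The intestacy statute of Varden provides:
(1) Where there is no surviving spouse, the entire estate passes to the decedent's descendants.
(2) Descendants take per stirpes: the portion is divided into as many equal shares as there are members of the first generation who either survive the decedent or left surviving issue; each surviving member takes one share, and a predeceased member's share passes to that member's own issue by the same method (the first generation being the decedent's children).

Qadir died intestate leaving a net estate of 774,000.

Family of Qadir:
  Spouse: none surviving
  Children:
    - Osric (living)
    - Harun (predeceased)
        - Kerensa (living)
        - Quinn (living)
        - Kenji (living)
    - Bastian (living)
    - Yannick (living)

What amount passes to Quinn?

The entire 774,000 passes to the descendants.
That amount (774,000) is divided into 4 shares of 193,500: Osric, Bastian, and Yannick each take 193,500; Harun's 193,500 share passes to Harun's issue.
Harun's share (193,500) is divided into 3 shares of 64,500: Kerensa, Quinn, and Kenji each take 64,500.

Quinn receives 64,500.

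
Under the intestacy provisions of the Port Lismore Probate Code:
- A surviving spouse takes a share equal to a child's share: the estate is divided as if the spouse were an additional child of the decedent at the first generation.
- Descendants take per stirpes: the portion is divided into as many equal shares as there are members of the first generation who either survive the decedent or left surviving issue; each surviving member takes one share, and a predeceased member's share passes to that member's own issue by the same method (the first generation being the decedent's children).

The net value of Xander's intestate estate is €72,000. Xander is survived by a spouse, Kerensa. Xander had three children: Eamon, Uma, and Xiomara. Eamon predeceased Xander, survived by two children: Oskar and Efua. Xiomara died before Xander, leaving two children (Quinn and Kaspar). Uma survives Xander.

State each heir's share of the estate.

The spouse counts as an additional share at the children's level, so there are 4 primary shares of €18,000. Kerensa takes one such share (€18,000).
The children's combined portion (€54,000) is divided into 3 shares of €18,000: Uma takes €18,000; Eamon's €18,000 share passes to Eamon's issue; Xiomara's €18,000 share passes to Xiomara's issue.
Eamon's share (€18,000) is divided into 2 shares of €9,000: Oskar and Efua each take €9,000.
Xiomara's share (€18,000) is divided into 2 shares of €9,000: Quinn and Kaspar each take €9,000.

Kerensa: €18,000; Oskar: €9,000; Efua: €9,000; Uma: €18,000; Quinn: €9,000; Kaspar: €9,000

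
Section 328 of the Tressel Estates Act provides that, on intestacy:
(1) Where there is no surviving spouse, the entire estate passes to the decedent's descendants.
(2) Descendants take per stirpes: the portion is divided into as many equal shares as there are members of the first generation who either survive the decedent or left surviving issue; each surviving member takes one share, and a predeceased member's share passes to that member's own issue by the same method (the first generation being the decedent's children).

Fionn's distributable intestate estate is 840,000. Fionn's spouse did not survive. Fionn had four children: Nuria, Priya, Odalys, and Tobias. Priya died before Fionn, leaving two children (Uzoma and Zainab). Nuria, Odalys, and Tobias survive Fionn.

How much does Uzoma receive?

The entire 840,000 passes to the descendants.
That amount (840,000) is divided into 4 shares of 210,000: Nuria, Odalys, and Tobias each take 210,000; Priya's 210,000 share passes to Priya's issue.
Priya's share (210,000) is divided into 2 shares of 105,000: Uzoma and Zainab each take 105,000.

Uzoma receives 105,000.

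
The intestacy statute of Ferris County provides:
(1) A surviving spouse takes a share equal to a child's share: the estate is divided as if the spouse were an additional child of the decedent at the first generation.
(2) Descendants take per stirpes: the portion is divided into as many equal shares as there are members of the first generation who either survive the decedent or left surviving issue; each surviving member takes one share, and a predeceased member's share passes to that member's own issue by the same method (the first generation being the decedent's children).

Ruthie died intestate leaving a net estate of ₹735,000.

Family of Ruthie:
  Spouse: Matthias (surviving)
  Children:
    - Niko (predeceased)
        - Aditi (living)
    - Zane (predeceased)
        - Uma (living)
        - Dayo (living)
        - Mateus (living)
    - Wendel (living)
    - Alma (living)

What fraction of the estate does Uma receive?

The spouse counts as an additional share at the children's level, so there are 5 primary shares of ₹147,000. Matthias takes one such share (₹147,000).
The children's combined portion (₹588,000) is divided into 4 shares of ₹147,000: Wendel and Alma each take ₹147,000; Niko's ₹147,000 share passes to Niko's issue; Zane's ₹147,000 share passes to Zane's issue.
Niko's share (₹147,000) passes entirely to Aditi.
Zane's share (₹147,000) is divided into 3 shares of ₹49,000: Uma, Dayo, and Mateus each take ₹49,000.

Uma receives 1/15 of the estate.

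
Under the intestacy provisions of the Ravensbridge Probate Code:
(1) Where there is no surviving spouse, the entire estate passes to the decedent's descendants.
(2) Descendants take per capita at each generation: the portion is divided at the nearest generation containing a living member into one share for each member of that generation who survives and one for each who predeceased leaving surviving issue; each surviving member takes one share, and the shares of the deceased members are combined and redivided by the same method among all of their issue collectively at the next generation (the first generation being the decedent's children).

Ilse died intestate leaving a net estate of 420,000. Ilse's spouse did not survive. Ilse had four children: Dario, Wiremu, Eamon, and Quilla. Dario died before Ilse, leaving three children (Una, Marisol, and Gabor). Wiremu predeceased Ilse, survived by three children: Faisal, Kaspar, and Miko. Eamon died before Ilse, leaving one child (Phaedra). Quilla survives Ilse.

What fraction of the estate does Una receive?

Una receives 3/28 of the estate.

The entire 420,000 passes to the descendants.
That amount (420,000) is divided at the children's generation into 4 shares of 105,000. Quilla takes 105,000. The 3 shares of the deceased (Dario, Wiremu, and Eamon) are combined into a pool of 315,000.
That pool (315,000) is divided at the grandchildren's generation equally among Una, Marisol, Gabor, Faisal, Kaspar, Miko, and Phaedra: 45,000 each.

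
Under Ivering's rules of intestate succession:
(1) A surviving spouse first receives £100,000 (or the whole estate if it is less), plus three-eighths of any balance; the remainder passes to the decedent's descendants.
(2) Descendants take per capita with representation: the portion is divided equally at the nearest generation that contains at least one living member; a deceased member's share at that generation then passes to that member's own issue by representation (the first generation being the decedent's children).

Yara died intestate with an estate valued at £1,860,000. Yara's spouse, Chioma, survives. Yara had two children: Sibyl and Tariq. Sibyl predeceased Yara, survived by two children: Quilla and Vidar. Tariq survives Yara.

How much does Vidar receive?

Chioma first takes £100,000, leaving a balance of £1,760,000. Chioma then takes three-eighths of the balance (£660,000), for a total of £760,000. The remaining £1,100,000 passes to the descendants.
The descendants' portion (£1,100,000) is divided into 2 shares of £550,000: Tariq takes £550,000; Sibyl's £550,000 share passes to Sibyl's issue.
Sibyl's share (£550,000) is divided into 2 shares of £275,000: Quilla and Vidar each take £275,000.

Vidar receives £275,000.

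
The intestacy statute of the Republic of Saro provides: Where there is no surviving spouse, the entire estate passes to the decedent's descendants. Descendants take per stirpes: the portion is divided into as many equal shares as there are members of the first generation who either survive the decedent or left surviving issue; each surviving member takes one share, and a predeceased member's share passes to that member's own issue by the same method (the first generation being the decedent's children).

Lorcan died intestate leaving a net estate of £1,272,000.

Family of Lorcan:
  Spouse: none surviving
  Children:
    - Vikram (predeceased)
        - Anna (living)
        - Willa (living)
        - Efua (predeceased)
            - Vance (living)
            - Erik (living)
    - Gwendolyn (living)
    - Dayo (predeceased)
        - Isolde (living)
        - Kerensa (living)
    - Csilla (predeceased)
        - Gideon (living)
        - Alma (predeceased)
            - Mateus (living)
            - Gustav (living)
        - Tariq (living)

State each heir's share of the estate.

Anna: £106,000; Willa: £106,000; Vance: £53,000; Erik: £53,000; Gwendolyn: £318,000; Isolde: £159,000; Kerensa: £159,000; Gideon: £106,000; Mateus: £53,000; Gustav: £53,000; Tariq: £106,000

The entire £1,272,000 passes to the descendants.
That amount (£1,272,000) is divided into 4 shares of £318,000: Gwendolyn takes £318,000; Vikram's £318,000 share passes to Vikram's issue; Dayo's £318,000 share passes to Dayo's issue; Csilla's £318,000 share passes to Csilla's issue.
Vikram's share (£318,000) is divided into 3 shares of £106,000: Anna and Willa each take £106,000; Efua's £106,000 share passes to Efua's issue.
Efua's share (£106,000) is divided into 2 shares of £53,000: Vance and Erik each take £53,000.
Dayo's share (£318,000) is divided into 2 shares of £159,000: Isolde and Kerensa each take £159,000.
Csilla's share (£318,000) is divided into 3 shares of £106,000: Gideon and Tariq each take £106,000; Alma's £106,000 share passes to Alma's issue.
Alma's share (£106,000) is divided into 2 shares of £53,000: Mateus and Gustav each take £53,000.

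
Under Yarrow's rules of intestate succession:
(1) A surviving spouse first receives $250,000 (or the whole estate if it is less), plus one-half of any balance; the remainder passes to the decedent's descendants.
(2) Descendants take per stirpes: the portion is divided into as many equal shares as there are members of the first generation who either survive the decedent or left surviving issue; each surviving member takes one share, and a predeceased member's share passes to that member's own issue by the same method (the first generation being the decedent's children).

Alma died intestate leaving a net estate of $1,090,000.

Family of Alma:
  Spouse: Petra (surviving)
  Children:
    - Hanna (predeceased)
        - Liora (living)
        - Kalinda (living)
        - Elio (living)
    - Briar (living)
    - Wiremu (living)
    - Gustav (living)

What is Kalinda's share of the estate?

Petra first takes $250,000, leaving a balance of $840,000. Petra then takes one-half of the balance ($420,000), for a total of $670,000. The remaining $420,000 passes to the descendants.
The descendants' portion ($420,000) is divided into 4 shares of $105,000: Briar, Wiremu, and Gustav each take $105,000; Hanna's $105,000 share passes to Hanna's issue.
Hanna's share ($105,000) is divided into 3 shares of $35,000: Liora, Kalinda, and Elio each take $35,000.

Kalinda receives $35,000.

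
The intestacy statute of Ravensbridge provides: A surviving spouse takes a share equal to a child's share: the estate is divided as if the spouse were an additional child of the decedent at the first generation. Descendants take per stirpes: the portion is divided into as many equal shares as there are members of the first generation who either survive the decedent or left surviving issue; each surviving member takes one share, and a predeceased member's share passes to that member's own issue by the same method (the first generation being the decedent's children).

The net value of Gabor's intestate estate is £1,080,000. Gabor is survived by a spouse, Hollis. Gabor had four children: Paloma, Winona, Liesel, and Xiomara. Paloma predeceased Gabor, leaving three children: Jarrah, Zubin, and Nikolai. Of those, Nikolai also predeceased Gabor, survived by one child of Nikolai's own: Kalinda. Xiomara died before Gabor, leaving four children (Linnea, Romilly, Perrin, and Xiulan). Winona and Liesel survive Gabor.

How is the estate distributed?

The spouse counts as an additional share at the children's level, so there are 5 primary shares of £216,000. Hollis takes one such share (£216,000).
The children's combined portion (£864,000) is divided into 4 shares of £216,000: Winona and Liesel each take £216,000; Paloma's £216,000 share passes to Paloma's issue; Xiomara's £216,000 share passes to Xiomara's issue.
Paloma's share (£216,000) is divided into 3 shares of £72,000: Jarrah and Zubin each take £72,000; Nikolai's £72,000 share passes to Nikolai's issue.
Nikolai's share (£72,000) passes entirely to Kalinda.
Xiomara's share (£216,000) is divided into 4 shares of £54,000: Linnea, Romilly, Perrin, and Xiulan each take £54,000.

Hollis: £216,000; Jarrah: £72,000; Zubin: £72,000; Kalinda: £72,000; Winona: £216,000; Liesel: £216,000; Linnea: £54,000; Romilly: £54,000; Perrin: £54,000; Xiulan: £54,000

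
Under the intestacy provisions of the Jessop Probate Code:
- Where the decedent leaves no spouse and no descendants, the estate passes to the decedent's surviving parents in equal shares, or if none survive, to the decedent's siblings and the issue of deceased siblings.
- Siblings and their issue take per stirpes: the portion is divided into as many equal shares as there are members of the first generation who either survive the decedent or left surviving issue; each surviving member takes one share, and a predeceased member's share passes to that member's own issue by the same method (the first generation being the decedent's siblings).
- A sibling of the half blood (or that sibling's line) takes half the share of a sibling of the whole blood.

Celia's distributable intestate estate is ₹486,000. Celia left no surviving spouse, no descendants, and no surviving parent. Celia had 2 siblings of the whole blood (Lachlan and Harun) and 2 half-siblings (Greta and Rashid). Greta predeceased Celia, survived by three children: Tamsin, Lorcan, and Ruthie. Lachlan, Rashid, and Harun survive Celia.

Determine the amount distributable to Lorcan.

The entire ₹486,000 passes to the siblings and their issue.
Counting each half-blood sibling's line as half a unit, there are 3 units in ₹486,000, so one unit is ₹162,000. Whole-blood lines (Lachlan and Harun) take ₹162,000 each; half-blood lines (Greta and Rashid) take ₹81,000 each.
Greta's share (₹81,000) is divided into 3 shares of ₹27,000: Tamsin, Lorcan, and Ruthie each take ₹27,000.

Lorcan receives ₹27,000.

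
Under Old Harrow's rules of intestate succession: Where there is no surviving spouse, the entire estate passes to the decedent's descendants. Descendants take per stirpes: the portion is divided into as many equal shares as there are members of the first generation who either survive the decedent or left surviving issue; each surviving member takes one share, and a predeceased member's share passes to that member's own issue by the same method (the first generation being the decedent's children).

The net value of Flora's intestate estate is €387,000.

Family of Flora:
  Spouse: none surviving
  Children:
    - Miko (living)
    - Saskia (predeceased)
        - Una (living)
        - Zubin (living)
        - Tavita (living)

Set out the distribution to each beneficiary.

Miko: €193,500; Una: €64,500; Zubin: €64,500; Tavita: €64,500

The entire €387,000 passes to the descendants.
That amount (€387,000) is divided into 2 shares of €193,500: Miko takes €193,500; Saskia's €193,500 share passes to Saskia's issue.
Saskia's share (€193,500) is divided into 3 shares of €64,500: Una, Zubin, and Tavita each take €64,500.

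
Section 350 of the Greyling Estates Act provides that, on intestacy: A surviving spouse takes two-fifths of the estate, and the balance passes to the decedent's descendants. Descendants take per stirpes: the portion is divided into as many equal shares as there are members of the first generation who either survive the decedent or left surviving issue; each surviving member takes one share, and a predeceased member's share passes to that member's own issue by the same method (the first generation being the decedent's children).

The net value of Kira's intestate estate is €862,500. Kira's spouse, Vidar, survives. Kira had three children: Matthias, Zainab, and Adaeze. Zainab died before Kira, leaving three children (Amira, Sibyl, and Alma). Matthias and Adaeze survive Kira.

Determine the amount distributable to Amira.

Amira receives €57,500.

Vidar takes two-fifths of €862,500 = €345,000. The remaining €517,500 passes to the descendants.
The descendants' portion (€517,500) is divided into 3 shares of €172,500: Matthias and Adaeze each take €172,500; Zainab's €172,500 share passes to Zainab's issue.
Zainab's share (€172,500) is divided into 3 shares of €57,500: Amira, Sibyl, and Alma each take €57,500.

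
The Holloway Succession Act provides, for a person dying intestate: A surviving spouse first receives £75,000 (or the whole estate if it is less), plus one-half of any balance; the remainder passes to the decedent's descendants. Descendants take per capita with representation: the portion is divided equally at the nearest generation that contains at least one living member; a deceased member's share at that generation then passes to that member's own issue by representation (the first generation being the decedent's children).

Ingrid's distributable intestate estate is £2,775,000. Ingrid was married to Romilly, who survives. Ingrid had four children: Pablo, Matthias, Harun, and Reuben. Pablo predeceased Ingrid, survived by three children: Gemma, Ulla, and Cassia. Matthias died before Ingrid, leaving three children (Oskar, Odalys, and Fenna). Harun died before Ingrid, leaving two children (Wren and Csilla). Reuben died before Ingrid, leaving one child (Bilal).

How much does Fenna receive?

Fenna receives £150,000.

Romilly first takes £75,000, leaving a balance of £2,700,000. Romilly then takes one-half of the balance (£1,350,000), for a total of £1,425,000. The remaining £1,350,000 passes to the descendants.
No child survives, so the initial division is made at the grandchildren's generation.
The descendants' portion (£1,350,000) is divided into 9 shares of £150,000: Gemma, Ulla, Cassia, Oskar, Odalys, Fenna, Wren, Csilla, and Bilal each take £150,000.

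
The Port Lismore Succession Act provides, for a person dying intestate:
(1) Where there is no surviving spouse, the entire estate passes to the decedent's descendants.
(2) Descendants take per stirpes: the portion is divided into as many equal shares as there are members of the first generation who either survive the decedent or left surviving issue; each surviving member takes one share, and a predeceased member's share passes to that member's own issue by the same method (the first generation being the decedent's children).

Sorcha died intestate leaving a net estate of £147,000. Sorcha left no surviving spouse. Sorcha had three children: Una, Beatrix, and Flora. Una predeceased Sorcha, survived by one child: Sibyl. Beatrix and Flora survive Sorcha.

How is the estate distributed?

Sibyl: £49,000; Beatrix: £49,000; Flora: £49,000

The entire £147,000 passes to the descendants.
That amount (£147,000) is divided into 3 shares of £49,000: Beatrix and Flora each take £49,000; Una's £49,000 share passes to Una's issue.
Una's share (£49,000) passes entirely to Sibyl.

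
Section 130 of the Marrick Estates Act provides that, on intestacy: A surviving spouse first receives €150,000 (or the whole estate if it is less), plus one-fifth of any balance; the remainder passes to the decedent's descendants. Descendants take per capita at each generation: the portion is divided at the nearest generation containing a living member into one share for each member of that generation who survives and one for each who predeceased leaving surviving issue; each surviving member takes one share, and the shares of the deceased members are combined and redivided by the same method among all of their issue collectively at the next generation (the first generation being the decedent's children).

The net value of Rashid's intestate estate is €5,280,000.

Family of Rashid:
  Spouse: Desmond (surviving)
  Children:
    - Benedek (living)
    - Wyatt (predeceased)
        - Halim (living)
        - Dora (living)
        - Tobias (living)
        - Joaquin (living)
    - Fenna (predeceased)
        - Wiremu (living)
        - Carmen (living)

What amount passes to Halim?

Desmond first takes €150,000, leaving a balance of €5,130,000. Desmond then takes one-fifth of the balance (€1,026,000), for a total of €1,176,000. The remaining €4,104,000 passes to the descendants.
The descendants' portion (€4,104,000) is divided at the children's generation into 3 shares of €1,368,000. Benedek takes €1,368,000. The 2 shares of the deceased (Wyatt and Fenna) are combined into a pool of €2,736,000.
That pool (€2,736,000) is divided at the grandchildren's generation equally among Halim, Dora, Tobias, Joaquin, Wiremu, and Carmen: €456,000 each.

Halim receives €456,000.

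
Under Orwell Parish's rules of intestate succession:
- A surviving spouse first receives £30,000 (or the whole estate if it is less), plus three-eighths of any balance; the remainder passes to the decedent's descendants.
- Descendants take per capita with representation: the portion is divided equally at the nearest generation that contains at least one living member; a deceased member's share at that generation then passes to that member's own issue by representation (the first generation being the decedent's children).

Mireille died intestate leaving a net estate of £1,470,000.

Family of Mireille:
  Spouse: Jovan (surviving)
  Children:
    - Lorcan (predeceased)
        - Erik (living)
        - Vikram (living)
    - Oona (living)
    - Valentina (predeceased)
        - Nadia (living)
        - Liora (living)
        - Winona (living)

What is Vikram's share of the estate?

Jovan first takes £30,000, leaving a balance of £1,440,000. Jovan then takes three-eighths of the balance (£540,000), for a total of £570,000. The remaining £900,000 passes to the descendants.
The descendants' portion (£900,000) is divided into 3 shares of £300,000: Oona takes £300,000; Lorcan's £300,000 share passes to Lorcan's issue; Valentina's £300,000 share passes to Valentina's issue.
Lorcan's share (£300,000) is divided into 2 shares of £150,000: Erik and Vikram each take £150,000.
Valentina's share (£300,000) is divided into 3 shares of £100,000: Nadia, Liora, and Winona each take £100,000.

Vikram receives £150,000.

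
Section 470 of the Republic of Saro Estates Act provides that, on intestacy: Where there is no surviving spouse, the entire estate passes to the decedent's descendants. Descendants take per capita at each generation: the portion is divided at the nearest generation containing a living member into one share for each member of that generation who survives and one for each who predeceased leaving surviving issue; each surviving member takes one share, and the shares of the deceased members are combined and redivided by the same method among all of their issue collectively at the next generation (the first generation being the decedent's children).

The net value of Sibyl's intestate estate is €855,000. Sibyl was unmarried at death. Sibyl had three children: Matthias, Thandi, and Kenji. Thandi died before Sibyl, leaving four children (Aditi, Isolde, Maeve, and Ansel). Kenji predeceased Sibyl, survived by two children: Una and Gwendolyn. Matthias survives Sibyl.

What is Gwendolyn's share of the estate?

The entire €855,000 passes to the descendants.
That amount (€855,000) is divided at the children's generation into 3 shares of €285,000. Matthias takes €285,000. The 2 shares of the deceased (Thandi and Kenji) are combined into a pool of €570,000.
That pool (€570,000) is divided at the grandchildren's generation equally among Aditi, Isolde, Maeve, Ansel, Una, and Gwendolyn: €95,000 each.

Gwendolyn receives €95,000.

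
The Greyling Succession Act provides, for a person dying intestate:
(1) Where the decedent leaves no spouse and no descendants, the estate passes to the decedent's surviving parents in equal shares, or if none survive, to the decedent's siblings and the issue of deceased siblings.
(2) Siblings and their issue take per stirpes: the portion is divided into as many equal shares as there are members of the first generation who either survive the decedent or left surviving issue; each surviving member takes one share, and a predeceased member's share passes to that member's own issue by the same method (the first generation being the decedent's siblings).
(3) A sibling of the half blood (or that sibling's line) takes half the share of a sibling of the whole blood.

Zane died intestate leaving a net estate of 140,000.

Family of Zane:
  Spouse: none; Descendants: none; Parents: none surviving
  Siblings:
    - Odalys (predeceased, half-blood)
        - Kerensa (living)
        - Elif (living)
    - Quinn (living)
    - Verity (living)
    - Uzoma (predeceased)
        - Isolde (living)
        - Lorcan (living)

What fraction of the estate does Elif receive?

Elif receives 1/14 of the estate.

The entire 140,000 passes to the siblings and their issue.
Counting each half-blood sibling's line as half a unit, there are 7/2 units in 140,000, so one unit is 40,000. Whole-blood lines (Quinn, Verity, and Uzoma) take 40,000 each; half-blood lines (Odalys) take 20,000 each.
Odalys's share (20,000) is divided into 2 shares of 10,000: Kerensa and Elif each take 10,000.
Uzoma's share (40,000) is divided into 2 shares of 20,000: Isolde and Lorcan each take 20,000.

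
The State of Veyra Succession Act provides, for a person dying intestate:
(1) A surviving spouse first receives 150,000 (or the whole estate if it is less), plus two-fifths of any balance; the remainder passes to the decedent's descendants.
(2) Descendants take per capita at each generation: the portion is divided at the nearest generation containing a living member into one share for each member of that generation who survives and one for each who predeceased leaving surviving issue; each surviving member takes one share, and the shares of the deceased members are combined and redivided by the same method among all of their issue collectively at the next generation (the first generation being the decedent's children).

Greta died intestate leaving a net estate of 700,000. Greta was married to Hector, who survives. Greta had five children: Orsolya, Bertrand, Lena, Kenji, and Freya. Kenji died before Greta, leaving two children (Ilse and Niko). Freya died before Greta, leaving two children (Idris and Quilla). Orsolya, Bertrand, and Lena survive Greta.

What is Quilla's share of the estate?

Hector first takes 150,000, leaving a balance of 550,000. Hector then takes two-fifths of the balance (220,000), for a total of 370,000. The remaining 330,000 passes to the descendants.
The descendants' portion (330,000) is divided at the children's generation into 5 shares of 66,000. Orsolya, Bertrand, and Lena each take 66,000. The 2 shares of the deceased (Kenji and Freya) are combined into a pool of 132,000.
That pool (132,000) is divided at the grandchildren's generation equally among Ilse, Niko, Idris, and Quilla: 33,000 each.

Quilla receives 33,000.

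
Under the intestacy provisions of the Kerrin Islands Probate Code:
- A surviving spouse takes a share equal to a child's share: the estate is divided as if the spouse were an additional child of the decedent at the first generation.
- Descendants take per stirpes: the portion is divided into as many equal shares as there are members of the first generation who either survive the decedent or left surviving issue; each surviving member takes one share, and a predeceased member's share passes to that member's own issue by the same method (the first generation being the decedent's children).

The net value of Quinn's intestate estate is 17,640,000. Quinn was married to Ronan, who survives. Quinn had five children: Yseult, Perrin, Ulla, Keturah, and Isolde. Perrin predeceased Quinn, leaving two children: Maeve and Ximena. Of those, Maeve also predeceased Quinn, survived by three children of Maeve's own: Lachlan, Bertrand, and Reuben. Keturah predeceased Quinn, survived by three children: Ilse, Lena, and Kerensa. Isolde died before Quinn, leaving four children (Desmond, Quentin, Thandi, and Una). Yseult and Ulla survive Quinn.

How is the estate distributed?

The spouse counts as an additional share at the children's level, so there are 6 primary shares of 2,940,000. Ronan takes one such share (2,940,000).
The children's combined portion (14,700,000) is divided into 5 shares of 2,940,000: Yseult and Ulla each take 2,940,000; Perrin's 2,940,000 share passes to Perrin's issue; Keturah's 2,940,000 share passes to Keturah's issue; Isolde's 2,940,000 share passes to Isolde's issue.
Perrin's share (2,940,000) is divided into 2 shares of 1,470,000: Ximena takes 1,470,000; Maeve's 1,470,000 share passes to Maeve's issue.
Maeve's share (1,470,000) is divided into 3 shares of 490,000: Lachlan, Bertrand, and Reuben each take 490,000.
Keturah's share (2,940,000) is divided into 3 shares of 980,000: Ilse, Lena, and Kerensa each take 980,000.
Isolde's share (2,940,000) is divided into 4 shares of 735,000: Desmond, Quentin, Thandi, and Una each take 735,000.

Ronan: 2,940,000; Yseult: 2,940,000; Lachlan: 490,000; Bertrand: 490,000; Reuben: 490,000; Ximena: 1,470,000; Ulla: 2,940,000; Ilse: 980,000; Lena: 980,000; Kerensa: 980,000; Desmond: 735,000; Quentin: 735,000; Thandi: 735,000; Una: 735,000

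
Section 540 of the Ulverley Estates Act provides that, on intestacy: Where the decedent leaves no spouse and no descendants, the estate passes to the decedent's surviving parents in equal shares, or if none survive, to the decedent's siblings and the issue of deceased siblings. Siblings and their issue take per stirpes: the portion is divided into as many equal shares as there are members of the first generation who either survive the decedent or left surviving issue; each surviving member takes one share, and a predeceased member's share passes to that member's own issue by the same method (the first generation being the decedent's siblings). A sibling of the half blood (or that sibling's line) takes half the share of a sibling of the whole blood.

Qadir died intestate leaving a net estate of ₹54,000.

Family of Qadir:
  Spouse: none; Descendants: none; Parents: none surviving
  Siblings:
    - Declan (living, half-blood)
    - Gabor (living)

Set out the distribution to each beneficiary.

The entire ₹54,000 passes to the siblings and their issue.
Counting each half-blood sibling's line as half a unit, there are 3/2 units in ₹54,000, so one unit is ₹36,000. Whole-blood lines (Gabor) take ₹36,000 each; half-blood lines (Declan) take ₹18,000 each.

Declan: ₹18,000; Gabor: ₹36,000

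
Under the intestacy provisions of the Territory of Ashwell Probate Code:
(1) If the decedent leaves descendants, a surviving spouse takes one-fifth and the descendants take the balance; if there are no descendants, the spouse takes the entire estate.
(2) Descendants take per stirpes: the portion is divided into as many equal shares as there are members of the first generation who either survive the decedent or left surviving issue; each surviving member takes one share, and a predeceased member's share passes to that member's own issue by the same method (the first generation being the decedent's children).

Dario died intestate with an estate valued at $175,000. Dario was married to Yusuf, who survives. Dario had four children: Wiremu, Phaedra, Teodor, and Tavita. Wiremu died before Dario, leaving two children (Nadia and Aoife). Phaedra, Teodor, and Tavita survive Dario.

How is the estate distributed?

Yusuf: $35,000; Nadia: $17,500; Aoife: $17,500; Phaedra: $35,000; Teodor: $35,000; Tavita: $35,000

Yusuf takes one-fifth of $175,000 = $35,000. The remaining $140,000 passes to the descendants.
The descendants' portion ($140,000) is divided into 4 shares of $35,000: Phaedra, Teodor, and Tavita each take $35,000; Wiremu's $35,000 share passes to Wiremu's issue.
Wiremu's share ($35,000) is divided into 2 shares of $17,500: Nadia and Aoife each take $17,500.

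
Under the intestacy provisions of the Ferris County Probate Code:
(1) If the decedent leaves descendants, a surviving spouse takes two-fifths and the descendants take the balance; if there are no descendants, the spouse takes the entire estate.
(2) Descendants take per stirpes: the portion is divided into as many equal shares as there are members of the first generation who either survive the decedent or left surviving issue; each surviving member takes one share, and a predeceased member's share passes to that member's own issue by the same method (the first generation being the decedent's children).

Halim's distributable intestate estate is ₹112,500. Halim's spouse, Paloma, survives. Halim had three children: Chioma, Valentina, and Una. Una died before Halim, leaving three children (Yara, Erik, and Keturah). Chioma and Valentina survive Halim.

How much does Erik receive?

Paloma takes two-fifths of ₹112,500 = ₹45,000. The remaining ₹67,500 passes to the descendants.
The descendants' portion (₹67,500) is divided into 3 shares of ₹22,500: Chioma and Valentina each take ₹22,500; Una's ₹22,500 share passes to Una's issue.
Una's share (₹22,500) is divided into 3 shares of ₹7,500: Yara, Erik, and Keturah each take ₹7,500.

Erik receives ₹7,500.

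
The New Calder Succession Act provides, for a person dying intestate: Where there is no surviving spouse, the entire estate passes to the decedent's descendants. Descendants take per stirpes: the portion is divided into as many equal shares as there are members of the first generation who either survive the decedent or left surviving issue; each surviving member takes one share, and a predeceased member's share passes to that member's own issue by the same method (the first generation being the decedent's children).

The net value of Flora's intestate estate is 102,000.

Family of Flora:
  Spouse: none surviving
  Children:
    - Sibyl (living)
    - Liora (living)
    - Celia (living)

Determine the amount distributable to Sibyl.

The entire 102,000 passes to the descendants.
That amount (102,000) is divided into 3 shares of 34,000: Sibyl, Liora, and Celia each take 34,000.

Sibyl receives 34,000.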